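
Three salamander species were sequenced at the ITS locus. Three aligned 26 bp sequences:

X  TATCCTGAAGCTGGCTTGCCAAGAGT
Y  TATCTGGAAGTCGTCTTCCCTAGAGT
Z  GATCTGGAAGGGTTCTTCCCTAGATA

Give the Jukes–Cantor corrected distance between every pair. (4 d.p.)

d(X,Y) = 0.3335, d(X,Z) = 0.6228, d(Y,Z) = 0.2758

X–Y: 7/26 sites differ → p ≈ 0.269231, d = −0.75 ln(1 − 0.358975) = 0.333515 ≈ 0.3335.
X–Z: 11/26 sites differ → p ≈ 0.423077, d = −0.75 ln(1 − 0.564103) = 0.622762 ≈ 0.6228.
Y–Z: 6/26 sites differ → p ≈ 0.230769, d = −0.75 ln(1 − 0.307692) = 0.275793 ≈ 0.2758.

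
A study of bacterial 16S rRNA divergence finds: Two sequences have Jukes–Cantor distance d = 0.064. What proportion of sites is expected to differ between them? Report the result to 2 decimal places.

p = (3/4)(1 − e^(−4d/3)) = 0.75 × (1 − e^(-0.085333)) = 0.75 × (1 − 0.918206) = 0.061346.

0.06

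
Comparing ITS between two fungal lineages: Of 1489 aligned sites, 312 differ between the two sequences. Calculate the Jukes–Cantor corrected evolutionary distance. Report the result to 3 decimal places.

0.246

p = 312/1489 ≈ 0.209537.
d = −(3/4) ln(1 − 4p/3) = −0.75 ln(1 − 0.279383) = −0.75 ln(0.720617)
  = −0.75 × (-0.327647) = 0.245735 substitutions/site.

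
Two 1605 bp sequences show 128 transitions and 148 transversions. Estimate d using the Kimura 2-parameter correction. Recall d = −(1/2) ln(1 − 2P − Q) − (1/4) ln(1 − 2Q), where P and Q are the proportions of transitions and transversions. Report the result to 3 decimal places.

0.196

P = 128/1605 ≈ 0.079751 and Q = 148/1605 ≈ 0.092212.
Under the Kimura two-parameter model, d = −½ ln(1 − 2P − Q) − ¼ ln(1 − 2Q).
1 − 2P − Q = 0.748286, giving −½ ln(0.748286) = 0.144985.
1 − 2Q = 0.815576, giving −¼ ln(0.815576) = 0.050965.
d = 0.144985 + 0.050965 = 0.195950.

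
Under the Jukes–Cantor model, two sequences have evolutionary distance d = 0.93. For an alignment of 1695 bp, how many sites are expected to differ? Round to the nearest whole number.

Invert JC69: p = (3/4)(1 − e^(−4d/3)) = 0.75 × (1 − e^(-1.24)) = 0.75 × (1 − 0.289384) = 0.532962.
Expected differing sites = pL ≈ 0.532962 × 1695 = 903.37059 ≈ 903.

903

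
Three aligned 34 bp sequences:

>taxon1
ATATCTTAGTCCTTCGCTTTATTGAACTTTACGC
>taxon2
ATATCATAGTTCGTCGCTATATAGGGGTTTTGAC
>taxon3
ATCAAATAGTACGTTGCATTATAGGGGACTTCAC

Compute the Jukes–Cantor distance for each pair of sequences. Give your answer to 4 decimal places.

d(taxon1,taxon2) = 0.4234, d(taxon1,taxon3) = 0.7405, d(taxon2,taxon3) = 0.3734

taxon1–taxon2: 11/34 sites differ → p ≈ 0.323529, d = −0.75 ln(1 − 0.431372) = 0.423397 ≈ 0.4234.
taxon1–taxon3: 16/34 sites differ → p ≈ 0.470588, d = −0.75 ln(1 − 0.627451) = 0.740540 ≈ 0.7405.
taxon2–taxon3: 10/34 sites differ → p ≈ 0.294118, d = −0.75 ln(1 − 0.392157) = 0.373379 ≈ 0.3734.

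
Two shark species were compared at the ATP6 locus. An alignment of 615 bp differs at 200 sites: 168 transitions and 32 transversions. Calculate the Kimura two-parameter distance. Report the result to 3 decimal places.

0.484

P = 168/615 ≈ 0.273171 and Q = 32/615 ≈ 0.052033.
Under the Kimura two-parameter model, d = −½ ln(1 − 2P − Q) − ¼ ln(1 − 2Q).
1 − 2P − Q = 0.401625, giving −½ ln(0.401625) = 0.456118.
1 − 2Q = 0.895934, giving −¼ ln(0.895934) = 0.027472.
d = 0.456118 + 0.027472 = 0.483590.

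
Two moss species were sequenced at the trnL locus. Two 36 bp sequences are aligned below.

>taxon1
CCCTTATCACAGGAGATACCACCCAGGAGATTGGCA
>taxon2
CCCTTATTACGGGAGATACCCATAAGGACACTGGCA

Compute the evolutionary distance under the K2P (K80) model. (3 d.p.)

Of 36 sites, 4 differences are transitions and 4 are transversions, so P = 4/36 ≈ 0.111111 and Q = 4/36 ≈ 0.111111.
Under the Kimura two-parameter model, d = −½ ln(1 − 2P − Q) − ¼ ln(1 − 2Q).
1 − 2P − Q = 0.666667, giving −½ ln(0.666667) = 0.202732.
1 − 2Q = 0.777778, giving −¼ ln(0.777778) = 0.062829.
d = 0.202732 + 0.062829 = 0.265561.

0.266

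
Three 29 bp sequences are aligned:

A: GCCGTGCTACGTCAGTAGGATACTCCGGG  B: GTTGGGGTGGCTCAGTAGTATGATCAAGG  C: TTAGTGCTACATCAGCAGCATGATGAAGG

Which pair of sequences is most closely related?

B and C

A–B: 12/29 differ, p = 0.414, d = 0.602.
A–C: 11/29 differ, p = 0.379, d = 0.529.
B–C: 10/29 differ, p = 0.345, d = 0.462.
The smallest distance is between B and C.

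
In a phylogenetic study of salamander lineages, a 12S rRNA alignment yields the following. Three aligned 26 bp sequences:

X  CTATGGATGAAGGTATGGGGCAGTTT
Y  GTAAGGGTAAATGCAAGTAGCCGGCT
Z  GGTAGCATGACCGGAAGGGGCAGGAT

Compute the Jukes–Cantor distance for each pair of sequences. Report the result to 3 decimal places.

d(X,Y) = 0.717, d(X,Z) = 0.623, d(Y,Z) = 0.717

X–Y: 12/26 sites differ → p ≈ 0.461538, d = −0.75 ln(1 − 0.615384) = 0.716632 ≈ 0.717.
X–Z: 11/26 sites differ → p ≈ 0.423077, d = −0.75 ln(1 − 0.564103) = 0.622762 ≈ 0.623.
Y–Z: 12/26 sites differ → p ≈ 0.461538, d = −0.75 ln(1 − 0.615384) = 0.716632 ≈ 0.717.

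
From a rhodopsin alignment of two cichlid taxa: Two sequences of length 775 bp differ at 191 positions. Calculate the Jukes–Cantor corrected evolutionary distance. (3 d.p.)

p = 191/775 ≈ 0.246452.
d = −(3/4) ln(1 − 4p/3) = −0.75 ln(1 − 0.328603) = −0.75 ln(0.671397)
  = −0.75 × (-0.398395) = 0.298796 substitutions/site.

0.299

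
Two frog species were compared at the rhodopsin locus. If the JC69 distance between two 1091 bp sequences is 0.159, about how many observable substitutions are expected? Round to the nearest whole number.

156

Invert JC69: p = (3/4)(1 − e^(−4d/3)) = 0.75 × (1 − e^(-0.212)) = 0.75 × (1 − 0.808965) = 0.143276.
Expected differing sites = pL ≈ 0.143276 × 1091 = 156.314116 ≈ 156.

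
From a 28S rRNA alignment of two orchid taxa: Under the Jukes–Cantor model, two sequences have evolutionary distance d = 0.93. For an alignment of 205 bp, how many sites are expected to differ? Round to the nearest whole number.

Invert JC69: p = (3/4)(1 − e^(−4d/3)) = 0.75 × (1 − e^(-1.24)) = 0.75 × (1 − 0.289384) = 0.532962.
Expected differing sites = pL ≈ 0.532962 × 205 = 109.25721 ≈ 109.

109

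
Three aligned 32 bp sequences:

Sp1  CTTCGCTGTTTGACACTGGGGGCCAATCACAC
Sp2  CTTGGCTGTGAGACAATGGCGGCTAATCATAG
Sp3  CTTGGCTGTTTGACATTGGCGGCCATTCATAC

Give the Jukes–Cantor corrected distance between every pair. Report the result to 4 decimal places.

Sp1–Sp2: 8/32 sites differ → p = 0.25, d = −0.75 ln(1 − 0.333333) = 0.304098 ≈ 0.3041.
Sp1–Sp3: 5/32 sites differ → p = 0.15625, d = −0.75 ln(1 − 0.208333) = 0.175211 ≈ 0.1752.
Sp2–Sp3: 6/32 sites differ → p = 0.1875, d = −0.75 ln(1 − 0.25) = 0.215762 ≈ 0.2158.

d(Sp1,Sp2) = 0.3041, d(Sp1,Sp3) = 0.1752, d(Sp2,Sp3) = 0.2158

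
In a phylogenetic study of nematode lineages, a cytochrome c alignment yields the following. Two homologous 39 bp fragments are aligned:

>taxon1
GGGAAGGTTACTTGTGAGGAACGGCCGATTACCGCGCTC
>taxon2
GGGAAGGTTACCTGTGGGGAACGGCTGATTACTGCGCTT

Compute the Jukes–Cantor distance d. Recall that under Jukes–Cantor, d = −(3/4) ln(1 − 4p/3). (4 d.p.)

The sequences differ at 5 of 39 sites (12, 17, 26, 33, 39), so p = 5/39 ≈ 0.128205.
d = −(3/4) ln(1 − 4p/3) = −0.75 ln(1 − 0.17094) = −0.75 ln(0.82906)
  = −0.75 × (-0.187463) = 0.140597 substitutions/site.

0.1406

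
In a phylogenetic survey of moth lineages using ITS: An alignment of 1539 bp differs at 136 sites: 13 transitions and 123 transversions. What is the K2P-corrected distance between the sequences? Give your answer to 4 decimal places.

0.0945

P = 13/1539 ≈ 0.008447 and Q = 123/1539 ≈ 0.079922.
Under the Kimura two-parameter model, d = −½ ln(1 − 2P − Q) − ¼ ln(1 − 2Q).
1 − 2P − Q = 0.903184, giving −½ ln(0.903184) = 0.050914.
1 − 2Q = 0.840156, giving −¼ ln(0.840156) = 0.043542.
d = 0.050914 + 0.043542 = 0.094456.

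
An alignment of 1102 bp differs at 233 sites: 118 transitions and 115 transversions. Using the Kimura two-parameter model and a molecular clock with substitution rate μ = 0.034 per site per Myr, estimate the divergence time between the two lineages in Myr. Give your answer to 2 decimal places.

P = 118/1102 ≈ 0.107078 and Q = 115/1102 ≈ 0.104356.
Under the Kimura two-parameter model, d = −½ ln(1 − 2P − Q) − ¼ ln(1 − 2Q).
1 − 2P − Q = 0.681488, giving −½ ln(0.681488) = 0.191738.
1 − 2Q = 0.791288, giving −¼ ln(0.791288) = 0.058523.
d = 0.191738 + 0.058523 = 0.250261.
Under a molecular clock d = 2μt, so t = d/(2μ) = 0.250261 / (2 × 0.034) = 3.68 Myr.

3.68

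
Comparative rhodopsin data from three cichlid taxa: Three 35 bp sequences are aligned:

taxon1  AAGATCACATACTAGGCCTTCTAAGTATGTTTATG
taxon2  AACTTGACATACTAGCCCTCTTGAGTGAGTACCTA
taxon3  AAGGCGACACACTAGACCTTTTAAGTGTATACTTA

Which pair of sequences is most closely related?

taxon2 and taxon3

taxon1–taxon2: 13/35 differ, p = 0.371, d = 0.513.
taxon1–taxon3: 12/35 differ, p = 0.343, d = 0.458.
taxon2–taxon3: 10/35 differ, p = 0.286, d = 0.360.
The smallest distance is between taxon2 and taxon3.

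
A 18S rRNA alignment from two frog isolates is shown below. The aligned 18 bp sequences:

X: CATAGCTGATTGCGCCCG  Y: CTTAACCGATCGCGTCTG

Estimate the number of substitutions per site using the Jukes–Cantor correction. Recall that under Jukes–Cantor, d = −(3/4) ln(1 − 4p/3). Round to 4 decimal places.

The sequences differ at 6 of 18 sites (2, 5, 7, 11, 15, 17), so p = 6/18 ≈ 0.333333.
d = −(3/4) ln(1 − 4p/3) = −0.75 ln(1 − 0.444444) = −0.75 ln(0.555556)
  = −0.75 × (-0.587786) = 0.440840 substitutions/site.

0.4408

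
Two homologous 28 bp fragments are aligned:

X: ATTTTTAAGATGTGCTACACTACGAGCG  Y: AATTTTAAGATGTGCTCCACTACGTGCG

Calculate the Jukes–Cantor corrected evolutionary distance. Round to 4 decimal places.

The sequences differ at 3 of 28 sites (2, 17, 25), so p = 3/28 ≈ 0.107143.
d = −(3/4) ln(1 − 4p/3) = −0.75 ln(1 − 0.142857) = −0.75 ln(0.857143)
  = −0.75 × (-0.154151) = 0.115613 substitutions/site.

0.1156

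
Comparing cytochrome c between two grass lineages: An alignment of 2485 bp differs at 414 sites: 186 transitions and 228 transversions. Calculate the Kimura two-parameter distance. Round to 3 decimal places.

P = 186/2485 ≈ 0.074849 and Q = 228/2485 ≈ 0.091751.
Under the Kimura two-parameter model, d = −½ ln(1 − 2P − Q) − ¼ ln(1 − 2Q).
1 − 2P − Q = 0.758551, giving −½ ln(0.758551) = 0.138173.
1 − 2Q = 0.816498, giving −¼ ln(0.816498) = 0.050683.
d = 0.138173 + 0.050683 = 0.188856.

0.189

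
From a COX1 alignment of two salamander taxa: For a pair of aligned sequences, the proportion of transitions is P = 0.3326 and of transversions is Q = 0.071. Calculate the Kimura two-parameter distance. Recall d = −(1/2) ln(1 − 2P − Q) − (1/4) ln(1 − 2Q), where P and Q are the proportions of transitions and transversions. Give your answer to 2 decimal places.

0.70

Under the Kimura two-parameter model, d = −½ ln(1 − 2P − Q) − ¼ ln(1 − 2Q).
1 − 2P − Q = 0.2638, giving −½ ln(0.2638) = 0.666282.
1 − 2Q = 0.858, giving −¼ ln(0.858) = 0.038288.
d = 0.666282 + 0.038288 = 0.704570.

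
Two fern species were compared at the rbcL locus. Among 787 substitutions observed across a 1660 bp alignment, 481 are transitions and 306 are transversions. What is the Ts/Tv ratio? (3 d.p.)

R = 481/306 = 1.571895… ≈ 1.572 (to 3 d.p.).

1.572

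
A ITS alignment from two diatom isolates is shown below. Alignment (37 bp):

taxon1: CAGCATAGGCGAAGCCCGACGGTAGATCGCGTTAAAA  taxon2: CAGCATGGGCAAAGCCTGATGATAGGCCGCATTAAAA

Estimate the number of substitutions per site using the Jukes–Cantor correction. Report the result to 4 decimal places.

The sequences differ at 8 of 37 sites (7, 11, 17, 20, 22, 26, 27, 31), so p = 8/37 ≈ 0.216216.
d = −(3/4) ln(1 − 4p/3) = −0.75 ln(1 − 0.288288) = −0.75 ln(0.711712)
  = −0.75 × (-0.340082) = 0.255062 substitutions/site.

0.2551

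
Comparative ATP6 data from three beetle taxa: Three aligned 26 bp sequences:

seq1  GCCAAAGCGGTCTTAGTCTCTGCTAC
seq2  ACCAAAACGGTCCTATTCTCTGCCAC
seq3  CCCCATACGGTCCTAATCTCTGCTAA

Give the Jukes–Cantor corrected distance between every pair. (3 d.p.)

seq1–seq2: 5/26 sites differ → p ≈ 0.192308, d = −0.75 ln(1 − 0.256411) = 0.222200 ≈ 0.222.
seq1–seq3: 7/26 sites differ → p ≈ 0.269231, d = −0.75 ln(1 − 0.358975) = 0.333515 ≈ 0.334.
seq2–seq3: 6/26 sites differ → p ≈ 0.230769, d = −0.75 ln(1 − 0.307692) = 0.275793 ≈ 0.276.

d(seq1,seq2) = 0.222, d(seq1,seq3) = 0.334, d(seq2,seq3) = 0.276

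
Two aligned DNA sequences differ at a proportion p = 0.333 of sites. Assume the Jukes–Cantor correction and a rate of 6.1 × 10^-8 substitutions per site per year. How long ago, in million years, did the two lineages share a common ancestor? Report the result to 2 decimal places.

d = −(3/4) ln(1 − 4p/3) = −0.75 ln(1 − 0.444) = −0.75 ln(0.556)
  = −0.75 × (-0.586987) = 0.440240 substitutions/site.
Under a molecular clock d = 2μt, so t = d/(2μ) = 0.440240 / (2 × 6.1 × 10^-8) = 3.61 million years.

3.61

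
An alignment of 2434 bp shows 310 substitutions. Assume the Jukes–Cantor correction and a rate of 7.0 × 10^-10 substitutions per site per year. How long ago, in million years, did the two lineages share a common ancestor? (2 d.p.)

p = 310/2434 ≈ 0.127362.
d = −(3/4) ln(1 − 4p/3) = −0.75 ln(1 − 0.169816) = −0.75 ln(0.830184)
  = −0.75 × (-0.186108) = 0.139581 substitutions/site.
Under a molecular clock d = 2μt, so t = d/(2μ) = 0.139581 / (2 × 7.0 × 10^-10) = 99.70 million years.

99.70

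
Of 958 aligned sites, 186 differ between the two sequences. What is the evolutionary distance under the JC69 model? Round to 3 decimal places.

0.225

p = 186/958 ≈ 0.194154.
d = −(3/4) ln(1 − 4p/3) = −0.75 ln(1 − 0.258872) = −0.75 ln(0.741128)
  = −0.75 × (-0.299582) = 0.224687 substitutions/site.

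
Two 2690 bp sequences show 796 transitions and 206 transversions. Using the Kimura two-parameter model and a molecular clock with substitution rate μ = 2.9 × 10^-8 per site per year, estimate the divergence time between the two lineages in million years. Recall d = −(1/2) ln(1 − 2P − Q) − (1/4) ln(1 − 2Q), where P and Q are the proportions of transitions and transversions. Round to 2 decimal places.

P = 796/2690 ≈ 0.295911 and Q = 206/2690 ≈ 0.07658.
Under the Kimura two-parameter model, d = −½ ln(1 − 2P − Q) − ¼ ln(1 − 2Q).
1 − 2P − Q = 0.331598, giving −½ ln(0.331598) = 0.551916.
1 − 2Q = 0.84684, giving −¼ ln(0.84684) = 0.041561.
d = 0.551916 + 0.041561 = 0.593477.
Under a molecular clock d = 2μt, so t = d/(2μ) = 0.593477 / (2 × 2.9 × 10^-8) = 10.23 million years.

10.23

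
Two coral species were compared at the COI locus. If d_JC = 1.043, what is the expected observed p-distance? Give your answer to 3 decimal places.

0.563

p = (3/4)(1 − e^(−4d/3)) = 0.75 × (1 − e^(-1.390667)) = 0.75 × (1 − 0.248909) = 0.563318.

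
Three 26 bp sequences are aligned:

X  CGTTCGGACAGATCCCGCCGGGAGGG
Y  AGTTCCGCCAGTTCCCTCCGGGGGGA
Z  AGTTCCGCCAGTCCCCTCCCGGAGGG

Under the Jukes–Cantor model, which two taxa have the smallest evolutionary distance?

X–Y: 7/26 differ, p = 0.269, d = 0.334.
X–Z: 7/26 differ, p = 0.269, d = 0.334.
Y–Z: 4/26 differ, p = 0.154, d = 0.172.
The smallest distance is between Y and Z.

Y and Z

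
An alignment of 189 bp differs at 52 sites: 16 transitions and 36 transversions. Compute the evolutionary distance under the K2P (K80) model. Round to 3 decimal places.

P = 16/189 ≈ 0.084656 and Q = 36/189 ≈ 0.190476.
Under the Kimura two-parameter model, d = −½ ln(1 − 2P − Q) − ¼ ln(1 − 2Q).
1 − 2P − Q = 0.640212, giving −½ ln(0.640212) = 0.222978.
1 − 2Q = 0.619048, giving −¼ ln(0.619048) = 0.119893.
d = 0.222978 + 0.119893 = 0.342871.

0.343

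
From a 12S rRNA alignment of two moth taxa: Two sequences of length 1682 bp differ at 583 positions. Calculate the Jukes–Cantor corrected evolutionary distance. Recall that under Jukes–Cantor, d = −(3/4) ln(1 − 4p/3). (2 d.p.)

0.47

p = 583/1682 ≈ 0.346611.
d = −(3/4) ln(1 − 4p/3) = −0.75 ln(1 − 0.462148) = −0.75 ln(0.537852)
  = −0.75 × (-0.620172) = 0.465129 substitutions/site.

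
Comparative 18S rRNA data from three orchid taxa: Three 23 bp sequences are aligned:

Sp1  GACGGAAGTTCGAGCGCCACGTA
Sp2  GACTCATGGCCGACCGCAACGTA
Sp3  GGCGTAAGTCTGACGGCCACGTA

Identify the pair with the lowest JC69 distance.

Sp1–Sp2: 7/23 differ, p = 0.304, d = 0.390.
Sp1–Sp3: 6/23 differ, p = 0.261, d = 0.321.
Sp2–Sp3: 8/23 differ, p = 0.348, d = 0.467.
The smallest distance is between Sp1 and Sp3.

Sp1 and Sp3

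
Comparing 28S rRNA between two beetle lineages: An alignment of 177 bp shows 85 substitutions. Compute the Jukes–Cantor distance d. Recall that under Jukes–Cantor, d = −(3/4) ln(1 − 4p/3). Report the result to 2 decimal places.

p = 85/177 ≈ 0.480226.
d = −(3/4) ln(1 − 4p/3) = −0.75 ln(1 − 0.640301) = −0.75 ln(0.359699)
  = −0.75 × (-1.022488) = 0.766866 substitutions/site.

0.77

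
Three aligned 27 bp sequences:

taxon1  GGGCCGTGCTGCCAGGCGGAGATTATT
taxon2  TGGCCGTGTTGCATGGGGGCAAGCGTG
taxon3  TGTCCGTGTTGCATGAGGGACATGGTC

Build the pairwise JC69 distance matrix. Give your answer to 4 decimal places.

d(taxon1,taxon2) = 0.5876, d(taxon1,taxon3) = 0.5876, d(taxon2,taxon3) = 0.3181

taxon1–taxon2: 11/27 sites differ → p ≈ 0.407407, d = −0.75 ln(1 − 0.543209) = 0.587647 ≈ 0.5876.
taxon1–taxon3: 11/27 sites differ → p ≈ 0.407407, d = −0.75 ln(1 − 0.543209) = 0.587647 ≈ 0.5876.
taxon2–taxon3: 7/27 sites differ → p ≈ 0.259259, d = −0.75 ln(1 − 0.345679) = 0.318118 ≈ 0.3181.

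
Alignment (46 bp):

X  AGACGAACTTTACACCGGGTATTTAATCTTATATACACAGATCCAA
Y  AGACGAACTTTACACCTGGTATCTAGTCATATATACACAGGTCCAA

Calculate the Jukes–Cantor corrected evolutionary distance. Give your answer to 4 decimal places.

0.1174

The sequences differ at 5 of 46 sites (17, 23, 26, 29, 41), so p = 5/46 ≈ 0.108696.
d = −(3/4) ln(1 − 4p/3) = −0.75 ln(1 − 0.144928) = −0.75 ln(0.855072)
  = −0.75 × (-0.156570) = 0.117428 substitutions/site.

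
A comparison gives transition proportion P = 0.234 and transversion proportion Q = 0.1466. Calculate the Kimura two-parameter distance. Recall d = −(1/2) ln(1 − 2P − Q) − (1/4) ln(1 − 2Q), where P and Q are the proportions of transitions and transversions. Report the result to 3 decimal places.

Under the Kimura two-parameter model, d = −½ ln(1 − 2P − Q) − ¼ ln(1 − 2Q).
1 − 2P − Q = 0.3854, giving −½ ln(0.3854) = 0.476737.
1 − 2Q = 0.7068, giving −¼ ln(0.7068) = 0.086752.
d = 0.476737 + 0.086752 = 0.563489.

0.563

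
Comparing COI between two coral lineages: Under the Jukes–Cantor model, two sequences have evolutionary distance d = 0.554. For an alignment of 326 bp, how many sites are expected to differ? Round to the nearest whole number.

Invert JC69: p = (3/4)(1 − e^(−4d/3)) = 0.75 × (1 − e^(-0.738667)) = 0.75 × (1 − 0.477750) = 0.391688.
Expected differing sites = pL ≈ 0.391688 × 326 = 127.690288 ≈ 128.

128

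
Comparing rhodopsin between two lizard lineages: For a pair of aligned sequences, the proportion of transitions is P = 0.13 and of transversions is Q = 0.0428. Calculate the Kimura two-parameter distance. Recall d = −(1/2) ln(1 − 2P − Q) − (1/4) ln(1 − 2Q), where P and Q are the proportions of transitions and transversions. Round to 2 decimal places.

Under the Kimura two-parameter model, d = −½ ln(1 − 2P − Q) − ¼ ln(1 − 2Q).
1 − 2P − Q = 0.6972, giving −½ ln(0.6972) = 0.180341.
1 − 2Q = 0.9144, giving −¼ ln(0.9144) = 0.022372.
d = 0.180341 + 0.022372 = 0.202713.

0.20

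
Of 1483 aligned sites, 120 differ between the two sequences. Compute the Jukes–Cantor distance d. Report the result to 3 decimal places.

0.086

p = 120/1483 ≈ 0.080917.
d = −(3/4) ln(1 − 4p/3) = −0.75 ln(1 − 0.107889) = −0.75 ln(0.892111)
  = −0.75 × (-0.114165) = 0.085624 substitutions/site.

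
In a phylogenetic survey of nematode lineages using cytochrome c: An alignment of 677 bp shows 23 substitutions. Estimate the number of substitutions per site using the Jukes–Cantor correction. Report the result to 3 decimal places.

0.035

p = 23/677 ≈ 0.033973.
d = −(3/4) ln(1 − 4p/3) = −0.75 ln(1 − 0.045297) = −0.75 ln(0.954703)
  = −0.75 × (-0.046355) = 0.034766 substitutions/site.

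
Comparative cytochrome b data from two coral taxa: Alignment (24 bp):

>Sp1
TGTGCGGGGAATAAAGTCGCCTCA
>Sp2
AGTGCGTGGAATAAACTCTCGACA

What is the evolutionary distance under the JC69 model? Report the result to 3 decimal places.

0.304

The sequences differ at 6 of 24 sites (1, 7, 16, 19, 21, 22), so p = 6/24 = 0.25.
d = −(3/4) ln(1 − 4p/3) = −0.75 ln(1 − 0.333333) = −0.75 ln(0.666667)
  = −0.75 × (-0.405465) = 0.304099 substitutions/site.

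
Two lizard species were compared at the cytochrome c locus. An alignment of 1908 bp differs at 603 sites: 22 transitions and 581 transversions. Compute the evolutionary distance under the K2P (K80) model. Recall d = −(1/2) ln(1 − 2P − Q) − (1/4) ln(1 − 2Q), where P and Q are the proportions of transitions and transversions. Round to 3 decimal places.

0.433

P = 22/1908 ≈ 0.01153 and Q = 581/1908 ≈ 0.304507.
Under the Kimura two-parameter model, d = −½ ln(1 − 2P − Q) − ¼ ln(1 − 2Q).
1 − 2P − Q = 0.672433, giving −½ ln(0.672433) = 0.198426.
1 − 2Q = 0.390986, giving −¼ ln(0.390986) = 0.234771.
d = 0.198426 + 0.234771 = 0.433197.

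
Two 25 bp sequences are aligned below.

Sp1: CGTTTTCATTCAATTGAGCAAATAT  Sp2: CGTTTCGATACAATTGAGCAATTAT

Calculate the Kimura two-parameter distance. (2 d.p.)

0.18

Of 25 sites, 1 differences are transitions and 3 are transversions, so P = 1/25 = 0.04 and Q = 3/25 = 0.12.
Under the Kimura two-parameter model, d = −½ ln(1 − 2P − Q) − ¼ ln(1 − 2Q).
1 − 2P − Q = 0.8, giving −½ ln(0.8) = 0.111572.
1 − 2Q = 0.76, giving −¼ ln(0.76) = 0.068609.
d = 0.111572 + 0.068609 = 0.180181.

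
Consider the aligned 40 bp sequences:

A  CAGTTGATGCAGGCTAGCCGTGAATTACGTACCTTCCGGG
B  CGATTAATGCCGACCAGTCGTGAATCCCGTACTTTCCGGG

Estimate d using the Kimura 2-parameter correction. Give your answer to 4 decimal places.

0.3253

Of 40 sites, 8 differences are transitions and 2 are transversions, so P = 8/40 = 0.2 and Q = 2/40 = 0.05.
Under the Kimura two-parameter model, d = −½ ln(1 − 2P − Q) − ¼ ln(1 − 2Q).
1 − 2P − Q = 0.55, giving −½ ln(0.55) = 0.298919.
1 − 2Q = 0.9, giving −¼ ln(0.9) = 0.026340.
d = 0.298919 + 0.026340 = 0.325259.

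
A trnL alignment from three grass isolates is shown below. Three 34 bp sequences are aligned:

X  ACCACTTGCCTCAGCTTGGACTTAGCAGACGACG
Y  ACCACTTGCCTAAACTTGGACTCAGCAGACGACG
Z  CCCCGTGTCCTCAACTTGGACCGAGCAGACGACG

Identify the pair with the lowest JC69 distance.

X–Y: 3/34 differ, p = 0.088, d = 0.094.
X–Z: 8/34 differ, p = 0.235, d = 0.282.
Y–Z: 8/34 differ, p = 0.235, d = 0.282.
The smallest distance is between X and Y.

X and Y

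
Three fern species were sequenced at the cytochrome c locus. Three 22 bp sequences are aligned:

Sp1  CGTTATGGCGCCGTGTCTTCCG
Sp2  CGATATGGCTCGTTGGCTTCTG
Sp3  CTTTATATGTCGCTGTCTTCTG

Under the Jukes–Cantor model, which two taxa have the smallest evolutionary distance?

Sp1–Sp2: 6/22 differ, p = 0.273, d = 0.339.
Sp1–Sp3: 8/22 differ, p = 0.364, d = 0.497.
Sp2–Sp3: 7/22 differ, p = 0.318, d = 0.414.
The smallest distance is between Sp1 and Sp2.

Sp1 and Sp2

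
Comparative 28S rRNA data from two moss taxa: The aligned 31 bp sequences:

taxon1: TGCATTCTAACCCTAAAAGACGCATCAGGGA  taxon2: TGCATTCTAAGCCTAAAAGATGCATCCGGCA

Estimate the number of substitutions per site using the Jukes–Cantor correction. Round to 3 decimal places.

0.142

The sequences differ at 4 of 31 sites (11, 21, 27, 30), so p = 4/31 ≈ 0.129032.
d = −(3/4) ln(1 − 4p/3) = −0.75 ln(1 − 0.172043) = −0.75 ln(0.827957)
  = −0.75 × (-0.188794) = 0.141596 substitutions/site.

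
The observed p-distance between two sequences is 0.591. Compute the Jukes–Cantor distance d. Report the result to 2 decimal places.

1.16

d = −(3/4) ln(1 − 4p/3) = −0.75 ln(1 − 0.788) = −0.75 ln(0.212)
  = −0.75 × (-1.551169) = 1.163377 substitutions/site.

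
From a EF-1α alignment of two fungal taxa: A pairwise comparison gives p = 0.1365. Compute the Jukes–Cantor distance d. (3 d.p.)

d = −(3/4) ln(1 − 4p/3) = −0.75 ln(1 − 0.182) = −0.75 ln(0.818)
  = −0.75 × (-0.200893) = 0.150670 substitutions/site.

0.151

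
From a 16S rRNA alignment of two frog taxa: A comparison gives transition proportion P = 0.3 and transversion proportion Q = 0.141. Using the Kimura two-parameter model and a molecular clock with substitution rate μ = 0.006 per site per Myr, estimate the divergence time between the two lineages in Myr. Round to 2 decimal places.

63.19

Under the Kimura two-parameter model, d = −½ ln(1 − 2P − Q) − ¼ ln(1 − 2Q).
1 − 2P − Q = 0.259, giving −½ ln(0.259) = 0.675464.
1 − 2Q = 0.718, giving −¼ ln(0.718) = 0.082821.
d = 0.675464 + 0.082821 = 0.758285.
Under a molecular clock d = 2μt, so t = d/(2μ) = 0.758285 / (2 × 0.006) = 63.19 Myr.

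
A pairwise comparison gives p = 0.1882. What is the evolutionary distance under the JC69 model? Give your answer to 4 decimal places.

d = −(3/4) ln(1 − 4p/3) = −0.75 ln(1 − 0.250933) = −0.75 ln(0.749067)
  = −0.75 × (-0.288927) = 0.216695 substitutions/site.

0.2167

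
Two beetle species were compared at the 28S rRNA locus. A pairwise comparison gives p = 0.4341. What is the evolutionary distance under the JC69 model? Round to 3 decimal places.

0.648

d = −(3/4) ln(1 − 4p/3) = −0.75 ln(1 − 0.5788) = −0.75 ln(0.4212)
  = −0.75 × (-0.864647) = 0.648485 substitutions/site.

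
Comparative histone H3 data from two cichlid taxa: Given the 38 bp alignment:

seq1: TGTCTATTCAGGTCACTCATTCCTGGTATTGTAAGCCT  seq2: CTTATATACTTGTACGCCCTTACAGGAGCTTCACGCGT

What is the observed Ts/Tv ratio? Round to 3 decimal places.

0.333

Transitions are A↔G and C↔T; transversions are all other mismatches.
Transitions: 5. Transversions: 15.
R = 5/15 = 0.333333… ≈ 0.333 (to 3 d.p.).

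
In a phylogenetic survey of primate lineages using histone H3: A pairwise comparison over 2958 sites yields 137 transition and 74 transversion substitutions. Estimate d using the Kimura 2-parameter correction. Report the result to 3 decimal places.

P = 137/2958 ≈ 0.046315 and Q = 74/2958 ≈ 0.025017.
Under the Kimura two-parameter model, d = −½ ln(1 − 2P − Q) − ¼ ln(1 − 2Q).
1 − 2P − Q = 0.882353, giving −½ ln(0.882353) = 0.062582.
1 − 2Q = 0.949966, giving −¼ ln(0.949966) = 0.012832.
d = 0.062582 + 0.012832 = 0.075414.

0.075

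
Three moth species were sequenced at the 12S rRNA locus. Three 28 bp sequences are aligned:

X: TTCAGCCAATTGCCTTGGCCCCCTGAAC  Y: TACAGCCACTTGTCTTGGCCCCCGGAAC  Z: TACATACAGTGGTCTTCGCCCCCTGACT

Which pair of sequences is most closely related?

X and Y

X–Y: 4/28 differ, p = 0.143, d = 0.158.
X–Z: 9/28 differ, p = 0.321, d = 0.420.
Y–Z: 8/28 differ, p = 0.286, d = 0.360.
The smallest distance is between X and Y.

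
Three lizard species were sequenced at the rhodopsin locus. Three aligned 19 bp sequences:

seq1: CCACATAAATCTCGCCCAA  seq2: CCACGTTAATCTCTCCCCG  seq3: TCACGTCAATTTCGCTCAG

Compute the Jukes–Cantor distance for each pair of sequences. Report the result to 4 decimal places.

seq1–seq2: 5/19 sites differ → p ≈ 0.263158, d = −0.75 ln(1 − 0.350877) = 0.324100 ≈ 0.3241.
seq1–seq3: 6/19 sites differ → p ≈ 0.315789, d = −0.75 ln(1 − 0.421052) = 0.409907 ≈ 0.4099.
seq2–seq3: 6/19 sites differ → p ≈ 0.315789, d = −0.75 ln(1 − 0.421052) = 0.409907 ≈ 0.4099.

d(seq1,seq2) = 0.3241, d(seq1,seq3) = 0.4099, d(seq2,seq3) = 0.4099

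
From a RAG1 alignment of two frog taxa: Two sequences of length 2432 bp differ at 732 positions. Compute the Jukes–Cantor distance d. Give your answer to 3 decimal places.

p = 732/2432 ≈ 0.300987.
d = −(3/4) ln(1 − 4p/3) = −0.75 ln(1 − 0.401316) = −0.75 ln(0.598684)
  = −0.75 × (-0.513021) = 0.384766 substitutions/site.

0.385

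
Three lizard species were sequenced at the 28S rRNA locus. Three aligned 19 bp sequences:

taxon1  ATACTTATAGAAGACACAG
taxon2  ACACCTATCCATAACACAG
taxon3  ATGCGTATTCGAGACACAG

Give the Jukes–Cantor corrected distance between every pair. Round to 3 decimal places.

d(taxon1,taxon2) = 0.410, d(taxon1,taxon3) = 0.324, d(taxon2,taxon3) = 0.507

taxon1–taxon2: 6/19 sites differ → p ≈ 0.315789, d = −0.75 ln(1 − 0.421052) = 0.409907 ≈ 0.410.
taxon1–taxon3: 5/19 sites differ → p ≈ 0.263158, d = −0.75 ln(1 − 0.350877) = 0.324100 ≈ 0.324.
taxon2–taxon3: 7/19 sites differ → p ≈ 0.368421, d = −0.75 ln(1 − 0.491228) = 0.506816 ≈ 0.507.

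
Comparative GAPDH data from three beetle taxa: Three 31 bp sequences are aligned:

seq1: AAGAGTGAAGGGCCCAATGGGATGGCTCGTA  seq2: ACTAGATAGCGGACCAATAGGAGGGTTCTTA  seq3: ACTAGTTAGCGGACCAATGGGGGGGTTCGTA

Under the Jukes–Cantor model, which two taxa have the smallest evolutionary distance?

seq2 and seq3

seq1–seq2: 11/31 differ, p = 0.355, d = 0.481.
seq1–seq3: 9/31 differ, p = 0.290, d = 0.367.
seq2–seq3: 4/31 differ, p = 0.129, d = 0.142.
The smallest distance is between seq2 and seq3.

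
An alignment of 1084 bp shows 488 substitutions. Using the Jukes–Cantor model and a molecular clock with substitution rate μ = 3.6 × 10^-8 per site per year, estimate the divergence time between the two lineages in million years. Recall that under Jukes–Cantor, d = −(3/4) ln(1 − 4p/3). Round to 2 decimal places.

p = 488/1084 ≈ 0.450185.
d = −(3/4) ln(1 − 4p/3) = −0.75 ln(1 − 0.600247) = −0.75 ln(0.399753)
  = −0.75 × (-0.916908) = 0.687681 substitutions/site.
Under a molecular clock d = 2μt, so t = d/(2μ) = 0.687681 / (2 × 3.6 × 10^-8) = 9.55 million years.

9.55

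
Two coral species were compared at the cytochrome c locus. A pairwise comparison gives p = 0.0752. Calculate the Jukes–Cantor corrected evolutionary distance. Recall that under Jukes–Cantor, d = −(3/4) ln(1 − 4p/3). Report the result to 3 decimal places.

d = −(3/4) ln(1 − 4p/3) = −0.75 ln(1 − 0.100267) = −0.75 ln(0.899733)
  = −0.75 × (-0.105657) = 0.079243 substitutions/site.

0.079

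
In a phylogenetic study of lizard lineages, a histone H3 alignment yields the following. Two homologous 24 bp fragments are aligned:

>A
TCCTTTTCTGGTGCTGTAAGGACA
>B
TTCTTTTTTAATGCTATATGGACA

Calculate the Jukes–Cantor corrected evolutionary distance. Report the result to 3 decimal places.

0.304

The sequences differ at 6 of 24 sites (2, 8, 10, 11, 16, 19), so p = 6/24 = 0.25.
d = −(3/4) ln(1 − 4p/3) = −0.75 ln(1 − 0.333333) = −0.75 ln(0.666667)
  = −0.75 × (-0.405465) = 0.304099 substitutions/site.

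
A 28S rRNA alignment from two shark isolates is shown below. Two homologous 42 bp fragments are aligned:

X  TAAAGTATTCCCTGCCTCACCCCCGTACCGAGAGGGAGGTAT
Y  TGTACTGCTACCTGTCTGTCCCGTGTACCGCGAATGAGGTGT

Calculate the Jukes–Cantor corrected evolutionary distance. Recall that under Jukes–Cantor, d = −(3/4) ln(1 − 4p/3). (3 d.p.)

The sequences differ at 15 of 42 sites, so p = 15/42 ≈ 0.357143.
d = −(3/4) ln(1 − 4p/3) = −0.75 ln(1 − 0.476191) = −0.75 ln(0.523809)
  = −0.75 × (-0.646628) = 0.484971 substitutions/site.

0.485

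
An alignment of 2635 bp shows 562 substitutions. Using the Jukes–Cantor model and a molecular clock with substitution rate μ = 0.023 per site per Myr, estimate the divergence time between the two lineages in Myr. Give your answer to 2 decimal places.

5.46

p = 562/2635 ≈ 0.213283.
d = −(3/4) ln(1 − 4p/3) = −0.75 ln(1 − 0.284377) = −0.75 ln(0.715623)
  = −0.75 × (-0.334602) = 0.250952 substitutions/site.
Under a molecular clock d = 2μt, so t = d/(2μ) = 0.250952 / (2 × 0.023) = 5.46 Myr.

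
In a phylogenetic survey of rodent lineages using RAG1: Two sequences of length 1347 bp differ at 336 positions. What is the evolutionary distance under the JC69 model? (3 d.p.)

p = 336/1347 ≈ 0.249443.
d = −(3/4) ln(1 − 4p/3) = −0.75 ln(1 − 0.332591) = −0.75 ln(0.667409)
  = −0.75 × (-0.404352) = 0.303264 substitutions/site.

0.303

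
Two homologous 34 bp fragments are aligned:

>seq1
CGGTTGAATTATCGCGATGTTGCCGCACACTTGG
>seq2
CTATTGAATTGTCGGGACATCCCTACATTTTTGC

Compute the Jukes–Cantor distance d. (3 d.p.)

The sequences differ at 14 of 34 sites, so p = 14/34 ≈ 0.411765.
d = −(3/4) ln(1 − 4p/3) = −0.75 ln(1 − 0.54902) = −0.75 ln(0.45098)
  = −0.75 × (-0.796332) = 0.597249 substitutions/site.

0.597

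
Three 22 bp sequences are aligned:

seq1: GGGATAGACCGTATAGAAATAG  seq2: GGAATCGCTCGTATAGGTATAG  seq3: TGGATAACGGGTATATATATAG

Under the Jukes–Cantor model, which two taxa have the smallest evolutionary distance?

seq1–seq2: 6/22 differ, p = 0.273, d = 0.339.
seq1–seq3: 7/22 differ, p = 0.318, d = 0.414.
seq2–seq3: 8/22 differ, p = 0.364, d = 0.497.
The smallest distance is between seq1 and seq2.

seq1 and seq2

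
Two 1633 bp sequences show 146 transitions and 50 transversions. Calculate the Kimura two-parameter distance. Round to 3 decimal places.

P = 146/1633 ≈ 0.089406 and Q = 50/1633 ≈ 0.030618.
Under the Kimura two-parameter model, d = −½ ln(1 − 2P − Q) − ¼ ln(1 − 2Q).
1 − 2P − Q = 0.79057, giving −½ ln(0.79057) = 0.117501.
1 − 2Q = 0.938764, giving −¼ ln(0.938764) = 0.015798.
d = 0.117501 + 0.015798 = 0.133299.

0.133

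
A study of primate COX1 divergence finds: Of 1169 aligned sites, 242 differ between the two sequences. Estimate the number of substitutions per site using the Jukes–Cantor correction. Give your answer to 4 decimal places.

p = 242/1169 ≈ 0.207015.
d = −(3/4) ln(1 − 4p/3) = −0.75 ln(1 − 0.27602) = −0.75 ln(0.72398)
  = −0.75 × (-0.322992) = 0.242244 substitutions/site.

0.2422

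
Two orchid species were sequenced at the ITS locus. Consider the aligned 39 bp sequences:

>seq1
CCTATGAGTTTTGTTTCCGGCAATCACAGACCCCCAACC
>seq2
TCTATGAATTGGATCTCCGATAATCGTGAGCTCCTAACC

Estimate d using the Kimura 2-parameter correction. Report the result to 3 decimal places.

0.660

Of 39 sites, 13 differences are transitions and 2 are transversions, so P = 13/39 ≈ 0.333333 and Q = 2/39 ≈ 0.051282.
Under the Kimura two-parameter model, d = −½ ln(1 − 2P − Q) − ¼ ln(1 − 2Q).
1 − 2P − Q = 0.282052, giving −½ ln(0.282052) = 0.632832.
1 − 2Q = 0.897436, giving −¼ ln(0.897436) = 0.027053.
d = 0.632832 + 0.027053 = 0.659885.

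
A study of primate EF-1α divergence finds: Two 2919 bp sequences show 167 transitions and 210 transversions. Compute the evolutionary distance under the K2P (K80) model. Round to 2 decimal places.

0.14

P = 167/2919 ≈ 0.057211 and Q = 210/2919 ≈ 0.071942.
Under the Kimura two-parameter model, d = −½ ln(1 − 2P − Q) − ¼ ln(1 − 2Q).
1 − 2P − Q = 0.813636, giving −½ ln(0.813636) = 0.103121.
1 − 2Q = 0.856116, giving −¼ ln(0.856116) = 0.038837.
d = 0.103121 + 0.038837 = 0.141958.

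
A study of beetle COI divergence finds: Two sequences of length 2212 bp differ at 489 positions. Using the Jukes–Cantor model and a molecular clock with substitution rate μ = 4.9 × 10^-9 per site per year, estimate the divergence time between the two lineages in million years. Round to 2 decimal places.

26.73

p = 489/2212 ≈ 0.221067.
d = −(3/4) ln(1 − 4p/3) = −0.75 ln(1 − 0.294756) = −0.75 ln(0.705244)
  = −0.75 × (-0.349211) = 0.261908 substitutions/site.
Under a molecular clock d = 2μt, so t = d/(2μ) = 0.261908 / (2 × 4.9 × 10^-9) = 26.73 million years.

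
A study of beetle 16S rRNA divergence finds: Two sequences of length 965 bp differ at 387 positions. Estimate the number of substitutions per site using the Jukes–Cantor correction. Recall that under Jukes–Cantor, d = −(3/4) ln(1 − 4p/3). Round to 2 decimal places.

0.57

p = 387/965 ≈ 0.401036.
d = −(3/4) ln(1 − 4p/3) = −0.75 ln(1 − 0.534715) = −0.75 ln(0.465285)
  = −0.75 × (-0.765105) = 0.573829 substitutions/site.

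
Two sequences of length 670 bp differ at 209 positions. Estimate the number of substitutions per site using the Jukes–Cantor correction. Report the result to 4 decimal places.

0.4033

p = 209/670 ≈ 0.31194.
d = −(3/4) ln(1 − 4p/3) = −0.75 ln(1 − 0.41592) = −0.75 ln(0.58408)
  = −0.75 × (-0.537717) = 0.403288 substitutions/site.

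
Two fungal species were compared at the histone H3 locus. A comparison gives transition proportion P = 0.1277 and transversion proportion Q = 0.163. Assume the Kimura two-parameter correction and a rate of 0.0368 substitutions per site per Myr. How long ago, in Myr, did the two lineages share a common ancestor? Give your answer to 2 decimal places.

5.02

Under the Kimura two-parameter model, d = −½ ln(1 − 2P − Q) − ¼ ln(1 − 2Q).
1 − 2P − Q = 0.5816, giving −½ ln(0.5816) = 0.270986.
1 − 2Q = 0.674, giving −¼ ln(0.674) = 0.098631.
d = 0.270986 + 0.098631 = 0.369617.
Under a molecular clock d = 2μt, so t = d/(2μ) = 0.369617 / (2 × 0.0368) = 5.02 Myr.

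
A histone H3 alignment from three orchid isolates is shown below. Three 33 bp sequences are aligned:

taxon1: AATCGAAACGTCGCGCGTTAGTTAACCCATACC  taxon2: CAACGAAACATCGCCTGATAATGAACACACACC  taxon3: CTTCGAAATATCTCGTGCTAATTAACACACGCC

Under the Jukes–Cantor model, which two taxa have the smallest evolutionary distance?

taxon1–taxon2: 10/33 differ, p = 0.303, d = 0.388.
taxon1–taxon3: 11/33 differ, p = 0.333, d = 0.441.
taxon2–taxon3: 8/33 differ, p = 0.242, d = 0.293.
The smallest distance is between taxon2 and taxon3.

taxon2 and taxon3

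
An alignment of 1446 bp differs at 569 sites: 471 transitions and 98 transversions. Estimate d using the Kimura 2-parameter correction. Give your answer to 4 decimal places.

0.6715

P = 471/1446 ≈ 0.325726 and Q = 98/1446 ≈ 0.067773.
Under the Kimura two-parameter model, d = −½ ln(1 − 2P − Q) − ¼ ln(1 − 2Q).
1 − 2P − Q = 0.280775, giving −½ ln(0.280775) = 0.635101.
1 − 2Q = 0.864454, giving −¼ ln(0.864454) = 0.036414.
d = 0.635101 + 0.036414 = 0.671515.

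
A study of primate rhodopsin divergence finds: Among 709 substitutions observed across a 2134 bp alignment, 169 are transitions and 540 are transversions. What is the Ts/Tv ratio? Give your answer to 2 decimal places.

0.31

R = 169/540 = 0.312962… ≈ 0.31 (to 2 d.p.).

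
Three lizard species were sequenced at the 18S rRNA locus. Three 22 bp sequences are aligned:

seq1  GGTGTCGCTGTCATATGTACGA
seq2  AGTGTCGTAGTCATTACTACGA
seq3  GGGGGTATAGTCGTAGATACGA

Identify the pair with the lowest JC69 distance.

seq1 and seq2

seq1–seq2: 6/22 differ, p = 0.273, d = 0.339.
seq1–seq3: 9/22 differ, p = 0.409, d = 0.591.
seq2–seq3: 9/22 differ, p = 0.409, d = 0.591.
The smallest distance is between seq1 and seq2.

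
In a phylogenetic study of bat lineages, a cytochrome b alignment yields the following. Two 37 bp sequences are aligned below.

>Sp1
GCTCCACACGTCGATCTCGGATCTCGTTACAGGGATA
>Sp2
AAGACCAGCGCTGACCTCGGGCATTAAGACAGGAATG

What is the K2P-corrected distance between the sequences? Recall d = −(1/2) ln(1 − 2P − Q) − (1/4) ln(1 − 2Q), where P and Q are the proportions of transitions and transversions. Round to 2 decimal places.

0.97

Of 37 sites, 11 differences are transitions and 8 are transversions, so P = 11/37 ≈ 0.297297 and Q = 8/37 ≈ 0.216216.
Under the Kimura two-parameter model, d = −½ ln(1 − 2P − Q) − ¼ ln(1 − 2Q).
1 − 2P − Q = 0.18919, giving −½ ln(0.18919) = 0.832502.
1 − 2Q = 0.567568, giving −¼ ln(0.567568) = 0.141599.
d = 0.832502 + 0.141599 = 0.974101.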